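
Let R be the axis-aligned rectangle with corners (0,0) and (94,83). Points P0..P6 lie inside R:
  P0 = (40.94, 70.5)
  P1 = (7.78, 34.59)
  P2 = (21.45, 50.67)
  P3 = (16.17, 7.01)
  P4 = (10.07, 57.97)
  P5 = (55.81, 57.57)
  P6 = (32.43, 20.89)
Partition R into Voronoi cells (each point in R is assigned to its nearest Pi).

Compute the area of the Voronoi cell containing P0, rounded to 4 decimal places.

Area of P0's cell: 771.3880

1. box [0,94]×[0,83]: [(0, 0) (94, 0) (94, 83) (0, 83)]
2. ⊥bis P0·P1 via (24.36,52.545): [(0, 75.0395) (81.2626, 0) (94, 0) (94, 83) (0, 83)]  |A|=4753.0466
3. ⊥bis P0·P2 via (31.195,60.585): [(92.8369, 0) (94, 0) (94, 83) (8.389, 83)]  |A|=3601.1264
4. ⊥bis P0·P3 via (28.555,38.755): [(69.7633, 22.678) (94, 13.2223) (94, 83) (8.389, 83)]  |A|=3427.7058
5. ⊥bis P0·P4 via (25.505,64.235): [(24.1933, 67.4667) (69.7633, 22.678) (94, 13.2223) (94, 83) (17.8884, 83)]  |A|=3353.9272
6. ⊥bis P0·P5 via (48.375,64.035): [(24.1933, 67.4667) (38.8408, 53.0703) (64.8657, 83) (17.8884, 83)]  |A|=771.388
7. ⊥bis P0·P6 via (36.685,45.695): [(24.1933, 67.4667) (38.8408, 53.0703) (64.8657, 83) (17.8884, 83)]  |A|=771.388
8. canonical 4-gon: [(24.1933, 67.4667) (38.8408, 53.0703) (64.8657, 83) (17.8884, 83)]
9. shoelace: 771.388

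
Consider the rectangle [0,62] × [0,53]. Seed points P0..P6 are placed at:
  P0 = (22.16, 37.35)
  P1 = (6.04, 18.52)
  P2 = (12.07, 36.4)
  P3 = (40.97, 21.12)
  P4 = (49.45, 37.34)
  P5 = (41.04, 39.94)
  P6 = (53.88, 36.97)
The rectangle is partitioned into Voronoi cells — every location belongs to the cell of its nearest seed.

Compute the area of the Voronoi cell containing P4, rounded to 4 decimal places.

Area of P4's cell: 148.8241

1. box [0,62]×[0,53]: [(0, 0) (62, 0) (62, 53) (0, 53)]
2. ⊥bis P4·P0 via (35.805,37.345): [(35.7913, 0) (62, 0) (62, 53) (35.8107, 53)]  |A|=1388.5456
3. ⊥bis P4·P1 via (27.745,27.93): [(35.7947, 9.3625) (39.8538, 0) (62, 0) (62, 53) (35.8107, 53)]  |A|=1369.5281
4. ⊥bis P4·P2 via (30.76,36.87): [(35.7947, 9.3625) (39.8538, 0) (62, 0) (62, 53) (35.8107, 53)]  |A|=1369.5281
5. ⊥bis P4·P3 via (45.21,29.23): [(35.8038, 34.1477) (62, 20.452) (62, 53) (35.8107, 53)]  |A|=673.1811
6. ⊥bis P4·P5 via (45.245,38.64): [(42.7358, 30.5236) (62, 20.452) (62, 53) (49.6845, 53)]  |A|=451.9109
7. ⊥bis P4·P6 via (51.665,37.155): [(42.7358, 30.5236) (50.7607, 26.328) (52.9884, 53) (49.6845, 53)]  |A|=148.8241
8. canonical 4-gon: [(42.7358, 30.5236) (50.7607, 26.328) (52.9884, 53) (49.6845, 53)]
9. shoelace: 148.8241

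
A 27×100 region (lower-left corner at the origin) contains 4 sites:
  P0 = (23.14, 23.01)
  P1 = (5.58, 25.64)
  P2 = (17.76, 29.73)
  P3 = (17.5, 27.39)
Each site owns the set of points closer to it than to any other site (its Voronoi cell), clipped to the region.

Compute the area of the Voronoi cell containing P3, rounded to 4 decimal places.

1. box [0,27]×[0,100]: [(0, 0) (27, 0) (27, 100) (0, 100)]
2. ⊥bis P3·P0 via (20.32,25.2): [(0, 0) (0.7498, 0) (27, 33.8016) (27, 100) (0, 100)]  |A|=2256.3498
3. ⊥bis P3·P1 via (11.54,26.515): [(13.0983, 15.9008) (27, 33.8016) (27, 100) (0.7515, 100)]  |A|=1563.8733
4. ⊥bis P3·P2 via (17.63,28.56): [(11.1338, 29.2818) (13.0983, 15.9008) (22.5084, 28.018)]  |A|=74.8604
5. canonical 3-gon: [(11.1338, 29.2818) (13.0983, 15.9008) (22.5084, 28.018)]
6. shoelace: 74.8604

Area of P3's cell: 74.8604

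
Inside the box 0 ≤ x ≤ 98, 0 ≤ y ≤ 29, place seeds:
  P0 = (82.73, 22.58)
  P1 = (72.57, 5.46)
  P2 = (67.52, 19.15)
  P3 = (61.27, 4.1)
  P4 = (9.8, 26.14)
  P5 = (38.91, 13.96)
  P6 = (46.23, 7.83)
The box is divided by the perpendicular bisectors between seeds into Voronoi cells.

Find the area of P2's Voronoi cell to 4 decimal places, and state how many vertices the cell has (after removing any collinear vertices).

1. box [0,98]×[0,29]: [(0, 0) (98, 0) (98, 29) (0, 29)]
2. ⊥bis P2·P0 via (75.125,20.865): [(0, 0) (79.8303, 0) (73.2905, 29) (0, 29)]  |A|=2220.2507
3. ⊥bis P2·P1 via (70.045,12.305): [(0, 0) (36.6875, 0) (76.517, 14.6924) (73.2905, 29) (0, 29)]  |A|=1903.3153
4. ⊥bis P2·P3 via (64.395,11.625): [(66.1857, 10.8814) (76.517, 14.6924) (73.2905, 29) (22.556, 29)]  |A|=539.676
5. ⊥bis P2·P4 via (38.66,22.645): [(38.6216, 22.3282) (66.1857, 10.8814) (76.517, 14.6924) (73.2905, 29) (39.4296, 29)]  |A|=483.3876
6. ⊥bis P2·P5 via (53.215,16.555): [(53.2713, 16.2445) (66.1857, 10.8814) (76.517, 14.6924) (73.2905, 29) (50.9574, 29)]  |A|=358.5384
7. ⊥bis P2·P6 via (56.875,13.49): [(52.1636, 22.351) (56.0166, 15.1044) (66.1857, 10.8814) (76.517, 14.6924) (73.2905, 29) (50.9574, 29)]  |A|=350.7878
8. canonical 6-gon: [(52.1636, 22.351) (56.0166, 15.1044) (66.1857, 10.8814) (76.517, 14.6924) (73.2905, 29) (50.9574, 29)]
9. shoelace: 350.7878

Area of P2's cell: 350.7878 (6 vertices)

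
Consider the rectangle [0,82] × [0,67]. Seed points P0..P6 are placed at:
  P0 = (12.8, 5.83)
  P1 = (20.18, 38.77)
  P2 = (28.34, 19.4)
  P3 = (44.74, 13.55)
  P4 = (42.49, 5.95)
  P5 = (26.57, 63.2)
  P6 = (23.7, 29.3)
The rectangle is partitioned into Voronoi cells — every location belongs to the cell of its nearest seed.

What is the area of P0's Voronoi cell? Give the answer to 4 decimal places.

1. box [0,82]×[0,67]: [(0, 0) (82, 0) (82, 67) (0, 67)]
2. ⊥bis P0·P1 via (16.49,22.3): [(0, 25.9945) (0, 0) (82, 0) (82, 7.6229)]  |A|=1378.3125
3. ⊥bis P0·P2 via (20.57,12.615): [(11.0481, 23.5192) (0, 25.9945) (0, 0) (31.5858, 0)]  |A|=515.0316
4. ⊥bis P0·P3 via (28.77,9.69): [(30.9308, 0.7501) (11.0481, 23.5192) (0, 25.9945) (0, 0) (31.1121, 0)]  |A|=514.8539
5. ⊥bis P0·P4 via (27.645,5.89): [(27.6506, 4.5065) (11.0481, 23.5192) (0, 25.9945) (0, 0) (27.6688, 0)]  |A|=506.2056
6. ⊥bis P0·P5 via (19.685,34.515): [(27.6506, 4.5065) (11.0481, 23.5192) (0, 25.9945) (0, 0) (27.6688, 0)]  |A|=506.2056
7. ⊥bis P0·P6 via (18.25,17.565): [(27.6506, 4.5065) (14.8814, 19.1295) (0.1923, 25.9514) (0, 25.9945) (0, 0) (27.6688, 0)]  |A|=487.0401
8. canonical 6-gon: [(27.6506, 4.5065) (14.8814, 19.1295) (0.1923, 25.9514) (0, 25.9945) (0, 0) (27.6688, 0)]
9. shoelace: 487.0401

Area of P0's cell: 487.0401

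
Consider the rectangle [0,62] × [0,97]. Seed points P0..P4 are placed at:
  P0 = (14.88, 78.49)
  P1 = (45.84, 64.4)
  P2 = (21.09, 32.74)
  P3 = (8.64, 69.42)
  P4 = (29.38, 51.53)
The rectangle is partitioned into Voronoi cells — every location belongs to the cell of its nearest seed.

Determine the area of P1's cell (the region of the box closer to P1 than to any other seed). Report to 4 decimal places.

1. box [0,62]×[0,97]: [(0, 0) (62, 0) (62, 97) (0, 97)]
2. ⊥bis P1·P0 via (30.36,71.445): [(0, 4.7349) (0, 0) (62, 0) (62, 97) (41.9902, 97)]  |A|=4076.8861
3. ⊥bis P1·P2 via (33.465,48.57): [(23.4962, 56.3631) (62, 26.2629) (62, 97) (41.9902, 97)]  |A|=1768.393
4. ⊥bis P1·P3 via (27.24,66.91): [(26.7949, 63.6113) (25.5953, 54.7221) (62, 26.2629) (62, 97) (41.9902, 97)]  |A|=1758.079
5. ⊥bis P1·P4 via (37.61,57.965): [(29.1496, 68.7854) (62, 26.7716) (62, 97) (41.9902, 97)]  |A|=1435.801
6. canonical 4-gon: [(29.1496, 68.7854) (62, 26.7716) (62, 97) (41.9902, 97)]
7. shoelace: 1435.801

Area of P1's cell: 1435.8010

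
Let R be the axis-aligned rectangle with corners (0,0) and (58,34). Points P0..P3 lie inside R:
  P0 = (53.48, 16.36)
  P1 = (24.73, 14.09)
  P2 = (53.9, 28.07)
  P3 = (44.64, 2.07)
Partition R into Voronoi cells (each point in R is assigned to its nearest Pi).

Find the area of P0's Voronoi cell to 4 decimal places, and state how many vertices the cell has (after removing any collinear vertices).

Area of P0's cell: 245.4185 (4 vertices)

1. box [0,58]×[0,34]: [(0, 0) (58, 0) (58, 34) (0, 34)]
2. ⊥bis P0·P1 via (39.105,15.225): [(40.3071, 0) (58, 0) (58, 34) (37.6226, 34)]  |A|=647.195
3. ⊥bis P0·P2 via (53.69,22.215): [(38.5101, 22.7595) (40.3071, 0) (58, 0) (58, 22.0604)]  |A|=416.3178
4. ⊥bis P0·P3 via (49.06,9.215): [(38.5101, 22.7595) (39.0927, 15.3809) (58, 3.6846) (58, 22.0604)]  |A|=245.4185
5. canonical 4-gon: [(38.5101, 22.7595) (39.0927, 15.3809) (58, 3.6846) (58, 22.0604)]
6. shoelace: 245.4185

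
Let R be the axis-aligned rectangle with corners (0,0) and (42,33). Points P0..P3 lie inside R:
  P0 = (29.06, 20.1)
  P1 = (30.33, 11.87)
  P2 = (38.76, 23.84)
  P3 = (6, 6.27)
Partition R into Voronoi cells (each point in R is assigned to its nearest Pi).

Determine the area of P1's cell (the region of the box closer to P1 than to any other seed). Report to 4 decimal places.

1. box [0,42]×[0,33]: [(0, 0) (42, 0) (42, 33) (0, 33)]
2. ⊥bis P1·P0 via (29.695,15.985): [(0, 11.4027) (0, 0) (42, 0) (42, 17.8838)]  |A|=615.0163
3. ⊥bis P1·P2 via (34.545,17.855): [(35.8513, 16.935) (0, 11.4027) (0, 0) (42, 0) (42, 12.6047)]  |A|=598.7866
4. ⊥bis P1·P3 via (18.165,9.07): [(35.8513, 16.935) (17.0235, 14.0296) (20.2526, 0) (42, 0) (42, 12.6047)]  |A|=359.662
5. canonical 5-gon: [(35.8513, 16.935) (17.0235, 14.0296) (20.2526, 0) (42, 0) (42, 12.6047)]
6. shoelace: 359.662

Area of P1's cell: 359.6620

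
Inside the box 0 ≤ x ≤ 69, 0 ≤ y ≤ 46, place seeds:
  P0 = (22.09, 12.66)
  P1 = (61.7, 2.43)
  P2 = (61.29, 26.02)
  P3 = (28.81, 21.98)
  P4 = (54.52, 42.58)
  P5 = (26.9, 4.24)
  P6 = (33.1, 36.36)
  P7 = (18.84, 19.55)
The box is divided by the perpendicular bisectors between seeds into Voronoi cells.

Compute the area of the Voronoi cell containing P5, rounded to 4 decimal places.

1. box [0,69]×[0,46]: [(0, 0) (69, 0) (69, 46) (0, 46)]
2. ⊥bis P5·P0 via (24.495,8.45): [(9.7031, 0) (69, 0) (69, 33.8739)]  |A|=1004.3078
3. ⊥bis P5·P1 via (44.3,3.335): [(45.1807, 20.2669) (9.7031, 0) (44.1265, 0)]  |A|=348.8275
4. ⊥bis P5·P2 via (44.095,15.13): [(44.8514, 13.9357) (41.9944, 18.4467) (9.7031, 0) (44.1265, 0)]  |A|=339.041
5. ⊥bis P5·P3 via (27.855,13.11): [(44.714, 11.2949) (31.8916, 12.6754) (9.7031, 0) (44.1265, 0)]  |A|=290.9842
6. ⊥bis P5·P4 via (40.71,23.41): [(44.714, 11.2949) (31.8916, 12.6754) (9.7031, 0) (44.1265, 0)]  |A|=290.9842
7. ⊥bis P5·P6 via (30,20.3): [(44.714, 11.2949) (31.8916, 12.6754) (9.7031, 0) (44.1265, 0)]  |A|=290.9842
8. ⊥bis P5·P7 via (22.87,11.895): [(44.714, 11.2949) (31.8916, 12.6754) (9.7031, 0) (44.1265, 0)]  |A|=290.9842
9. canonical 4-gon: [(44.714, 11.2949) (31.8916, 12.6754) (9.7031, 0) (44.1265, 0)]
10. shoelace: 290.9842

Area of P5's cell: 290.9842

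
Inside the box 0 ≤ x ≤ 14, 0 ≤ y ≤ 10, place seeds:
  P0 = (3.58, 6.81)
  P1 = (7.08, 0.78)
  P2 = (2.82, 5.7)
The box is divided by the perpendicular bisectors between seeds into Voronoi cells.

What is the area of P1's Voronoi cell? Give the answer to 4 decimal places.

Area of P1's cell: 61.9841

1. box [0,14]×[0,10]: [(0, 0) (14, 0) (14, 10) (0, 10)]
2. ⊥bis P1·P0 via (5.33,3.795): [(0, 0.7013) (0, 0) (14, 0) (14, 8.8273)]  |A|=66.7005
3. ⊥bis P1·P2 via (4.95,3.24): [(6.1217, 4.2545) (1.208, 0) (14, 0) (14, 8.8273)]  |A|=61.9841
4. canonical 4-gon: [(6.1217, 4.2545) (1.208, 0) (14, 0) (14, 8.8273)]
5. shoelace: 61.9841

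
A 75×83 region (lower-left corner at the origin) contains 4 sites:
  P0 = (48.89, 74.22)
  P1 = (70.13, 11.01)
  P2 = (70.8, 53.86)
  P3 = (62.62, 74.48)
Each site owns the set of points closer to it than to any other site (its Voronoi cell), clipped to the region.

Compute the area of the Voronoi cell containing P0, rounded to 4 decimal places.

Area of P0's cell: 2619.7154

1. box [0,75]×[0,83]: [(0, 0) (75, 0) (75, 83) (0, 83)]
2. ⊥bis P0·P1 via (59.51,42.615): [(0, 22.6183) (75, 47.82) (75, 83) (0, 83)]  |A|=3583.5646
3. ⊥bis P0·P2 via (59.845,64.04): [(0, 22.6183) (31.0486, 33.0513) (75, 80.3487) (75, 83) (0, 83)]  |A|=2868.7221
4. ⊥bis P0·P3 via (55.755,74.35): [(0, 22.6183) (31.0486, 33.0513) (56.028, 59.9324) (55.5912, 83) (0, 83)]  |A|=2619.7154
5. canonical 5-gon: [(0, 22.6183) (31.0486, 33.0513) (56.028, 59.9324) (55.5912, 83) (0, 83)]
6. shoelace: 2619.7154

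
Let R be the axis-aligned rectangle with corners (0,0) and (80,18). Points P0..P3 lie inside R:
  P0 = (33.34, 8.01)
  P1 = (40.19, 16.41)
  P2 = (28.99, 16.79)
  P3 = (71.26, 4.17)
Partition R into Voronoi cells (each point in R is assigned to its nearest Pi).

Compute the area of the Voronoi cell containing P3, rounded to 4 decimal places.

1. box [0,80]×[0,18]: [(0, 0) (80, 0) (80, 18) (0, 18)]
2. ⊥bis P3·P0 via (52.3,6.09): [(51.6833, 0) (80, 0) (80, 18) (53.5061, 18)]  |A|=493.2957
3. ⊥bis P3·P1 via (55.725,10.29): [(51.6875, 0.0411) (51.6833, 0) (80, 0) (80, 18) (58.7623, 18)]  |A|=446.0973
4. ⊥bis P3·P2 via (50.125,10.48): [(51.6875, 0.0411) (51.6833, 0) (80, 0) (80, 18) (58.7623, 18)]  |A|=446.0973
5. canonical 5-gon: [(51.6875, 0.0411) (51.6833, 0) (80, 0) (80, 18) (58.7623, 18)]
6. shoelace: 446.0973

Area of P3's cell: 446.0973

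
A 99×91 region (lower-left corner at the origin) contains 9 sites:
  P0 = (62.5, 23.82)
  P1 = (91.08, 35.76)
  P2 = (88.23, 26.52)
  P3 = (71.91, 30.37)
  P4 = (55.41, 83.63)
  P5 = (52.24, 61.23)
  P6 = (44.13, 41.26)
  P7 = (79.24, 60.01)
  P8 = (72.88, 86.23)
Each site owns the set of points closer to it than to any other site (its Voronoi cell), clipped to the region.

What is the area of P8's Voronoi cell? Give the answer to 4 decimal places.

1. box [0,99]×[0,91]: [(0, 0) (99, 0) (99, 91) (0, 91)]
2. ⊥bis P8·P0 via (67.69,55.025): [(0, 66.2832) (99, 49.8175) (99, 91) (0, 91)]  |A|=3262.0152
3. ⊥bis P8·P1 via (81.98,60.995): [(0, 66.2832) (66.1397, 55.2828) (99, 67.1326) (99, 91) (0, 91)]  |A|=2977.5266
4. ⊥bis P8·P2 via (80.555,56.375): [(0, 66.2832) (66.1397, 55.2828) (99, 67.1326) (99, 91) (0, 91)]  |A|=2977.5266
5. ⊥bis P8·P3 via (72.395,58.3): [(0, 66.2832) (45.1549, 58.773) (74.4095, 58.265) (99, 67.1326) (99, 91) (0, 91)]  |A|=2931.8049
6. ⊥bis P8·P4 via (64.145,84.93): [(68.0971, 58.3746) (74.4095, 58.265) (99, 67.1326) (99, 91) (63.2416, 91)]  |A|=981.4363
7. ⊥bis P8·P5 via (62.56,73.73): [(66.2674, 70.6692) (79.1996, 59.9924) (99, 67.1326) (99, 91) (63.2416, 91)]  |A|=905.9922
8. ⊥bis P8·P6 via (58.505,63.745): [(66.2674, 70.6692) (79.1996, 59.9924) (99, 67.1326) (99, 91) (63.2416, 91)]  |A|=905.9922
9. ⊥bis P8·P7 via (76.06,73.12): [(66.2565, 70.742) (99, 78.6844) (99, 91) (63.2416, 91)]  |A|=563.8236
10. canonical 4-gon: [(66.2565, 70.742) (99, 78.6844) (99, 91) (63.2416, 91)]
11. shoelace: 563.8236

Area of P8's cell: 563.8236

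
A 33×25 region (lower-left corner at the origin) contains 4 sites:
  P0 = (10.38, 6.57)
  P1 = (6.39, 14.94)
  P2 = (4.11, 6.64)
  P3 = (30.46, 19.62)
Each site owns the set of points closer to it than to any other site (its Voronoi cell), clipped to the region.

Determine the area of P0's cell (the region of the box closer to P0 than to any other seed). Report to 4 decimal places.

Area of P0's cell: 228.9401

1. box [0,33]×[0,25]: [(0, 0) (33, 0) (33, 25) (0, 25)]
2. ⊥bis P0·P1 via (8.385,10.755): [(0, 6.7578) (0, 0) (33, 0) (33, 22.489)]  |A|=482.5735
3. ⊥bis P0·P2 via (7.245,6.605): [(7.2855, 10.2309) (7.1713, 0) (33, 0) (33, 22.489)]  |A|=421.2724
4. ⊥bis P0·P3 via (20.42,13.095): [(18.7344, 15.6886) (7.2855, 10.2309) (7.1713, 0) (28.9304, 0)]  |A|=228.9401
5. canonical 4-gon: [(18.7344, 15.6886) (7.2855, 10.2309) (7.1713, 0) (28.9304, 0)]
6. shoelace: 228.9401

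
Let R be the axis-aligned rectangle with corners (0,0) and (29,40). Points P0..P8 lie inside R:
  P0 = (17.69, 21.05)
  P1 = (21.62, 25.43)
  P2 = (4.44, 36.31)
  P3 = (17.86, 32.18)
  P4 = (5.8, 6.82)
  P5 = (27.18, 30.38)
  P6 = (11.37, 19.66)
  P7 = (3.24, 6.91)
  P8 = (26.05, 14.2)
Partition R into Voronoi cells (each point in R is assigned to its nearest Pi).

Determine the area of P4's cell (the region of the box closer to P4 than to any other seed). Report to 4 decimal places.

Area of P4's cell: 162.6660

1. box [0,29]×[0,40]: [(0, 0) (29, 0) (29, 40) (0, 40)]
2. ⊥bis P4·P0 via (11.745,13.935): [(0, 23.7486) (0, 0) (28.4225, 0)]  |A|=337.4974
3. ⊥bis P4·P1 via (13.71,16.125): [(0, 23.7486) (0, 0) (28.4225, 0)]  |A|=337.4974
4. ⊥bis P4·P2 via (5.12,21.565): [(2.7445, 21.4554) (0, 21.3289) (0, 0) (28.4225, 0)]  |A|=334.1769
5. ⊥bis P4·P3 via (11.83,19.5): [(2.7445, 21.4554) (0, 21.3289) (0, 0) (28.4225, 0)]  |A|=334.1769
6. ⊥bis P4·P5 via (16.49,18.6): [(2.7445, 21.4554) (0, 21.3289) (0, 0) (28.4225, 0)]  |A|=334.1769
7. ⊥bis P4·P6 via (8.585,13.24): [(16.8869, 9.6386) (0, 16.9642) (0, 0) (28.4225, 0)]  |A|=280.2131
8. ⊥bis P4·P7 via (4.52,6.865): [(16.8869, 9.6386) (4.8018, 14.8811) (4.2787, 0) (28.4225, 0)]  |A|=207.648
9. ⊥bis P4·P8 via (15.925,10.51): [(16.1216, 9.9706) (4.8018, 14.8811) (4.2787, 0) (19.7553, 0)]  |A|=162.666
10. canonical 4-gon: [(16.1216, 9.9706) (4.8018, 14.8811) (4.2787, 0) (19.7553, 0)]
11. shoelace: 162.666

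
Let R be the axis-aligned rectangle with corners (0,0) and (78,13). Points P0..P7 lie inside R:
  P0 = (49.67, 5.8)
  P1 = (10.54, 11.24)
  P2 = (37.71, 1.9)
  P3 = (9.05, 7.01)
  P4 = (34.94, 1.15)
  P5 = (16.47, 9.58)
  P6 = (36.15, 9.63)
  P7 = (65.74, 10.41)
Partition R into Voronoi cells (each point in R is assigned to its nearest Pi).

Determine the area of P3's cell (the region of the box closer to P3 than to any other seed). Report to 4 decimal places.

1. box [0,78]×[0,13]: [(0, 0) (78, 0) (78, 13) (0, 13)]
2. ⊥bis P3·P0 via (29.36,6.405): [(0, 0) (29.1692, 0) (29.5565, 13) (0, 13)]  |A|=381.7168
3. ⊥bis P3·P1 via (9.795,9.125): [(0, 12.5752) (0, 0) (29.1692, 0) (29.237, 2.2766)]  |A|=217.0351
4. ⊥bis P3·P2 via (23.38,4.455): [(23.3607, 4.3466) (0, 12.5752) (0, 0) (22.5857, 0)]  |A|=195.968
5. ⊥bis P3·P4 via (21.995,4.08): [(22.1517, 4.7724) (0, 12.5752) (0, 0) (21.0715, 0)]  |A|=189.5625
6. ⊥bis P3·P5 via (12.76,8.295): [(12.8446, 8.0508) (0, 12.5752) (0, 0) (15.6331, 0)]  |A|=143.6912
7. ⊥bis P3·P6 via (22.6,8.32): [(12.8446, 8.0508) (0, 12.5752) (0, 0) (15.6331, 0)]  |A|=143.6912
8. ⊥bis P3·P7 via (37.395,8.71): [(12.8446, 8.0508) (0, 12.5752) (0, 0) (15.6331, 0)]  |A|=143.6912
9. canonical 4-gon: [(12.8446, 8.0508) (0, 12.5752) (0, 0) (15.6331, 0)]
10. shoelace: 143.6912

Area of P3's cell: 143.6912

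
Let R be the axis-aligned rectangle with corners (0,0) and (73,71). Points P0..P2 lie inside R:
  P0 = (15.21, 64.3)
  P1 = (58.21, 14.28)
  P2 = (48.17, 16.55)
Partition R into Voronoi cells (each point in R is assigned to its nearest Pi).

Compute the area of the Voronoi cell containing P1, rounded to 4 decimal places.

Area of P1's cell: 1051.4550

1. box [0,73]×[0,71]: [(0, 0) (73, 0) (73, 71) (0, 71)]
2. ⊥bis P1·P0 via (36.71,39.29): [(0, 7.732) (0, 0) (73, 0) (73, 70.4869)]  |A|=2854.9915
3. ⊥bis P1·P2 via (53.19,15.415): [(63.8662, 62.635) (49.7047, 0) (73, 0) (73, 70.4869)]  |A|=1051.455
4. canonical 4-gon: [(63.8662, 62.635) (49.7047, 0) (73, 0) (73, 70.4869)]
5. shoelace: 1051.455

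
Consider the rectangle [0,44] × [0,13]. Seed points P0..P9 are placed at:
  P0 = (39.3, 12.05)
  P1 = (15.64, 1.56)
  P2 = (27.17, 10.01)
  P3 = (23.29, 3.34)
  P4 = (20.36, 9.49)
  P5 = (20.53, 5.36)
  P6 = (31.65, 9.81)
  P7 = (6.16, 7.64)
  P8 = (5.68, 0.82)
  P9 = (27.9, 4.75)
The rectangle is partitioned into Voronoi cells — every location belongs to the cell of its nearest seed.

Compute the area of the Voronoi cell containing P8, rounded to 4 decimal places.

1. box [0,44]×[0,13]: [(0, 0) (44, 0) (44, 13) (0, 13)]
2. ⊥bis P8·P0 via (22.49,6.435): [(0, 0) (24.6395, 0) (20.2971, 13) (0, 13)]  |A|=292.0877
3. ⊥bis P8·P1 via (10.66,1.19): [(0, 0) (10.7484, 0) (9.7826, 13) (0, 13)]  |A|=133.4513
4. ⊥bis P8·P2 via (16.425,5.415): [(0, 0) (10.7484, 0) (9.7826, 13) (0, 13)]  |A|=133.4513
5. ⊥bis P8·P3 via (14.485,2.08): [(0, 0) (10.7484, 0) (9.7826, 13) (0, 13)]  |A|=133.4513
6. ⊥bis P8·P4 via (13.02,5.155): [(0, 0) (10.7484, 0) (9.9834, 10.2965) (8.3867, 13) (0, 13)]  |A|=131.5645
7. ⊥bis P8·P5 via (13.105,3.09): [(0, 0) (10.7484, 0) (9.9834, 10.2965) (8.3867, 13) (0, 13)]  |A|=131.5645
8. ⊥bis P8·P6 via (18.665,5.315): [(0, 0) (10.7484, 0) (9.9834, 10.2965) (8.3867, 13) (0, 13)]  |A|=131.5645
9. ⊥bis P8·P7 via (5.92,4.23): [(0, 4.6467) (0, 0) (10.7484, 0) (10.4579, 3.9106)]  |A|=45.3135
10. ⊥bis P8·P9 via (16.79,2.785): [(0, 4.6467) (0, 0) (10.7484, 0) (10.4579, 3.9106)]  |A|=45.3135
11. canonical 4-gon: [(0, 4.6467) (0, 0) (10.7484, 0) (10.4579, 3.9106)]
12. shoelace: 45.3135

Area of P8's cell: 45.3135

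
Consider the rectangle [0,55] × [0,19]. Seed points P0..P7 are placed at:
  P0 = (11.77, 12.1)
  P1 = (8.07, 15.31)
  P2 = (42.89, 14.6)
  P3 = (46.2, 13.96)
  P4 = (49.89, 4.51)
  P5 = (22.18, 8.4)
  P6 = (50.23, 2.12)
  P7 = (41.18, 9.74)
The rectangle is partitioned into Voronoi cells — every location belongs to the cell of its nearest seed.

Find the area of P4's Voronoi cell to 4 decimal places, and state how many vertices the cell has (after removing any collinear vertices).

Area of P4's cell: 69.9782 (4 vertices)

1. box [0,55]×[0,19]: [(0, 0) (55, 0) (55, 19) (0, 19)]
2. ⊥bis P4·P0 via (30.83,8.305): [(29.1764, 0) (55, 0) (55, 19) (32.9595, 19)]  |A|=454.7093
3. ⊥bis P4·P1 via (28.98,9.91): [(29.1764, 0) (55, 0) (55, 19) (32.9595, 19)]  |A|=454.7093
4. ⊥bis P4·P2 via (46.39,9.555): [(32.6171, 0) (55, 0) (55, 15.5282)]  |A|=173.7831
5. ⊥bis P4·P3 via (48.045,9.235): [(43.204, 7.3447) (32.6171, 0) (55, 0) (55, 11.9508)]  |A|=152.6832
6. ⊥bis P4·P5 via (36.035,6.455): [(43.204, 7.3447) (35.3998, 1.9305) (35.1288, 0) (55, 0) (55, 11.9508)]  |A|=150.2588
7. ⊥bis P4·P6 via (50.06,3.315): [(43.204, 7.3447) (35.3998, 1.9305) (35.2994, 1.2152) (55, 4.0178) (55, 11.9508)]  |A|=98.6093
8. ⊥bis P4·P7 via (45.535,7.125): [(46.4213, 8.601) (42.6109, 2.2553) (55, 4.0178) (55, 11.9508)]  |A|=69.9782
9. canonical 4-gon: [(46.4213, 8.601) (42.6109, 2.2553) (55, 4.0178) (55, 11.9508)]
10. shoelace: 69.9782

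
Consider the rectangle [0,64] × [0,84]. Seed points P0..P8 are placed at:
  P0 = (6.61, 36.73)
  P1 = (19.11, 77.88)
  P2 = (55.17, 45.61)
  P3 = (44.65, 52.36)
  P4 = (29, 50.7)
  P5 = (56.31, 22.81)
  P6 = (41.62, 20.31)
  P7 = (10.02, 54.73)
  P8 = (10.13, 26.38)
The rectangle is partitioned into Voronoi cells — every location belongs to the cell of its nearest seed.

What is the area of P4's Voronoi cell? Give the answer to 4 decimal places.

Area of P4's cell: 529.3463

1. box [0,64]×[0,84]: [(0, 0) (64, 0) (64, 84) (0, 84)]
2. ⊥bis P4·P0 via (17.805,43.715): [(0, 72.2514) (45.0805, 0) (64, 0) (64, 84) (0, 84)]  |A|=3747.4345
3. ⊥bis P4·P1 via (24.055,64.29): [(8.4991, 58.6297) (45.0805, 0) (64, 0) (64, 78.8248)]  |A|=2742.0441
4. ⊥bis P4·P2 via (42.085,48.155): [(46.8354, 72.5791) (8.4991, 58.6297) (35.6566, 15.1038)]  |A|=1023.7257
5. ⊥bis P4·P3 via (36.825,51.53): [(38.9129, 31.8458) (35.0473, 68.2898) (8.4991, 58.6297) (35.6566, 15.1038)]  |A|=800.6319
6. ⊥bis P4·P5 via (42.655,36.755): [(38.7933, 32.9736) (35.0473, 68.2898) (8.4991, 58.6297) (29.9251, 24.2898)]  |A|=732.1773
7. ⊥bis P4·P6 via (35.31,35.505): [(38.3891, 36.7837) (35.0473, 68.2898) (8.4991, 58.6297) (25.4756, 31.4211)]  |A|=655.5534
8. ⊥bis P4·P7 via (19.51,52.715): [(38.3891, 36.7837) (35.0473, 68.2898) (21.7929, 63.4669) (17.6513, 43.9613) (25.4756, 31.4211)]  |A|=535.9184
9. ⊥bis P4·P8 via (19.565,38.54): [(27.602, 32.3041) (38.3891, 36.7837) (35.0473, 68.2898) (21.7929, 63.4669) (17.6513, 43.9613) (22.4123, 36.3307)]  |A|=529.3463
10. canonical 6-gon: [(27.602, 32.3041) (38.3891, 36.7837) (35.0473, 68.2898) (21.7929, 63.4669) (17.6513, 43.9613) (22.4123, 36.3307)]
11. shoelace: 529.3463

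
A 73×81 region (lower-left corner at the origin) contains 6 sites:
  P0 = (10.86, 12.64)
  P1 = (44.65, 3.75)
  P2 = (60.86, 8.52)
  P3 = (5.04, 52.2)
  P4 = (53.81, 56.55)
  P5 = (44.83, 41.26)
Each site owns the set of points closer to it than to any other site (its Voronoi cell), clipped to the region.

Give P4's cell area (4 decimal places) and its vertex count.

Area of P4's cell: 1476.7696 (4 vertices)

1. box [0,73]×[0,81]: [(0, 0) (73, 0) (73, 81) (0, 81)]
2. ⊥bis P4·P0 via (32.335,34.595): [(0, 66.2231) (67.7033, 0) (73, 0) (73, 81) (0, 81)]  |A|=3671.2416
3. ⊥bis P4·P1 via (49.23,30.15): [(0, 66.2231) (34.2165, 32.7546) (73, 26.0263) (73, 81) (0, 81)]  |A|=3079.8007
4. ⊥bis P4·P2 via (57.335,32.535): [(0, 66.2231) (34.2165, 32.7546) (45.4977, 30.7975) (73, 34.8344) (73, 81) (0, 81)]  |A|=2958.6794
5. ⊥bis P4·P3 via (29.425,54.375): [(31.0797, 35.8228) (34.2165, 32.7546) (45.4977, 30.7975) (73, 34.8344) (73, 81) (27.0502, 81)]  |A|=2118.0216
6. ⊥bis P4·P5 via (49.32,48.905): [(28.8401, 60.9331) (73, 34.9975) (73, 81) (27.0502, 81)]  |A|=1476.7696
7. canonical 4-gon: [(28.8401, 60.9331) (73, 34.9975) (73, 81) (27.0502, 81)]
8. shoelace: 1476.7696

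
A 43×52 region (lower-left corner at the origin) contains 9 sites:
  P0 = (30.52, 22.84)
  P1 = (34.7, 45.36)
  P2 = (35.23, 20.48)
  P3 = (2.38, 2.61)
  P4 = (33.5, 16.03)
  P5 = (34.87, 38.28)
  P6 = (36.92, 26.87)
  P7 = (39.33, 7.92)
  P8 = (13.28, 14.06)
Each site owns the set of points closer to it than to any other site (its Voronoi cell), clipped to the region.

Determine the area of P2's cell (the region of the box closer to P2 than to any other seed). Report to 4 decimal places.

Area of P2's cell: 62.8598

1. box [0,43]×[0,52]: [(0, 0) (43, 0) (43, 52) (0, 52)]
2. ⊥bis P2·P0 via (32.875,21.66): [(22.022, 0) (43, 0) (43, 41.8671)]  |A|=439.1439
3. ⊥bis P2·P1 via (34.965,32.92): [(38.5553, 32.9965) (22.022, 0) (43, 0) (43, 33.0912)]  |A|=419.6405
4. ⊥bis P2·P3 via (18.805,11.545): [(38.5553, 32.9965) (23.4908, 2.9313) (25.0853, 0) (43, 0) (43, 33.0912)]  |A|=415.1508
5. ⊥bis P2·P4 via (34.365,18.255): [(38.5553, 32.9965) (31.69, 19.295) (43, 14.898) (43, 33.0912)]  |A|=133.0072
6. ⊥bis P2·P5 via (35.05,29.38): [(36.7605, 29.4146) (31.69, 19.295) (43, 14.898) (43, 29.5408)]  |A|=114.0557
7. ⊥bis P2·P6 via (36.075,23.675): [(34.1409, 24.1865) (31.69, 19.295) (43, 14.898) (43, 21.8435)]  |A|=63.8154
8. ⊥bis P2·P7 via (37.28,14.2): [(34.1409, 24.1865) (31.69, 19.295) (41.3652, 15.5336) (43, 16.0672) (43, 21.8435)]  |A|=62.8598
9. ⊥bis P2·P8 via (24.255,17.27): [(34.1409, 24.1865) (31.69, 19.295) (41.3652, 15.5336) (43, 16.0672) (43, 21.8435)]  |A|=62.8598
10. canonical 5-gon: [(34.1409, 24.1865) (31.69, 19.295) (41.3652, 15.5336) (43, 16.0672) (43, 21.8435)]
11. shoelace: 62.8598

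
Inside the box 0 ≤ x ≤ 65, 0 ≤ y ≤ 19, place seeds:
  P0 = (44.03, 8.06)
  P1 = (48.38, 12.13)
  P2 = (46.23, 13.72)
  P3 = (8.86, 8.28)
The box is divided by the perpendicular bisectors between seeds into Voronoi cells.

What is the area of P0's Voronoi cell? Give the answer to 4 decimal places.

Area of P0's cell: 330.2817

1. box [0,65]×[0,19]: [(0, 0) (65, 0) (65, 19) (0, 19)]
2. ⊥bis P0·P1 via (46.205,10.095): [(0, 0) (55.6502, 0) (37.8732, 19) (0, 19)]  |A|=888.4723
3. ⊥bis P0·P2 via (45.13,10.89): [(0, 0) (55.6502, 0) (45.6504, 10.6877) (24.2652, 19) (0, 19)]  |A|=831.9154
4. ⊥bis P0·P3 via (26.445,8.17): [(26.3939, 0) (55.6502, 0) (45.6504, 10.6877) (26.5073, 18.1285)]  |A|=330.2817
5. canonical 4-gon: [(26.3939, 0) (55.6502, 0) (45.6504, 10.6877) (26.5073, 18.1285)]
6. shoelace: 330.2817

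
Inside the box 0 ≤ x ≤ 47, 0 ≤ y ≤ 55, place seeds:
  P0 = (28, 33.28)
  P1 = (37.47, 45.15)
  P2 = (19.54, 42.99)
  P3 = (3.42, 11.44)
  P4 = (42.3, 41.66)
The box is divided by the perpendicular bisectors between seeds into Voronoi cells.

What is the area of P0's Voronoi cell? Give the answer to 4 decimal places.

Area of P0's cell: 856.0211

1. box [0,47]×[0,55]: [(0, 0) (47, 0) (47, 55) (0, 55)]
2. ⊥bis P0·P1 via (32.735,39.215): [(0, 0) (47, 0) (47, 27.8342) (12.9496, 55) (0, 55)]  |A|=2122.4973
3. ⊥bis P0·P2 via (23.77,38.135): [(0, 17.425) (0, 0) (47, 0) (47, 27.8342) (28.7023, 42.4323)]  |A|=1501.88
4. ⊥bis P0·P3 via (15.71,22.36): [(11.3265, 27.2934) (35.5775, 0) (47, 0) (47, 27.8342) (28.7023, 42.4323)]  |A|=917.6824
5. ⊥bis P0·P4 via (35.15,37.47): [(11.3265, 27.2934) (35.5775, 0) (47, 0) (47, 17.2486) (35.35, 37.1287) (28.7023, 42.4323)]  |A|=856.0211
6. canonical 6-gon: [(11.3265, 27.2934) (35.5775, 0) (47, 0) (47, 17.2486) (35.35, 37.1287) (28.7023, 42.4323)]
7. shoelace: 856.0211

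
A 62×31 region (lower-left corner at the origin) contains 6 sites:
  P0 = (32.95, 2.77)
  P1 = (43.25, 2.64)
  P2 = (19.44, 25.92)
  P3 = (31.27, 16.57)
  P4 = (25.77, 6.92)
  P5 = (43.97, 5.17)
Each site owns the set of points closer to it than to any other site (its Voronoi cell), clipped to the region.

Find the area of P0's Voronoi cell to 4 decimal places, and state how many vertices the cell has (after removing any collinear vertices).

Area of P0's cell: 84.3403 (5 vertices)

1. box [0,62]×[0,31]: [(0, 0) (62, 0) (62, 31) (0, 31)]
2. ⊥bis P0·P1 via (38.1,2.705): [(0, 0) (38.0659, 0) (38.4571, 31) (0, 31)]  |A|=1186.1062
3. ⊥bis P0·P2 via (26.195,14.345): [(1.6142, 0) (38.0659, 0) (38.3363, 21.4305)]  |A|=390.5889
4. ⊥bis P0·P3 via (32.11,9.67): [(14.5134, 7.5278) (1.6142, 0) (38.0659, 0) (38.1973, 10.4111)]  |A|=260.298
5. ⊥bis P0·P4 via (29.36,4.845): [(32.1518, 9.6751) (26.5596, 0) (38.0659, 0) (38.1973, 10.4111)]  |A|=87.0836
6. ⊥bis P0·P5 via (38.46,3.97): [(37.0867, 10.2759) (32.1518, 9.6751) (26.5596, 0) (38.0659, 0) (38.1348, 5.4632)]  |A|=84.3403
7. canonical 5-gon: [(37.0867, 10.2759) (32.1518, 9.6751) (26.5596, 0) (38.0659, 0) (38.1348, 5.4632)]
8. shoelace: 84.3403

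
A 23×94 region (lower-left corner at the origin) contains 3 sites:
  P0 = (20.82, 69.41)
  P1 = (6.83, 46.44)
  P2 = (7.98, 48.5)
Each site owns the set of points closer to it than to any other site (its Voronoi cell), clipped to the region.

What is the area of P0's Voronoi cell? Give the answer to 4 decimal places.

Area of P0's cell: 765.0772

1. box [0,23]×[0,94]: [(0, 0) (23, 0) (23, 94) (0, 94)]
2. ⊥bis P0·P1 via (13.825,57.925): [(0, 66.3452) (23, 52.3369) (23, 94) (0, 94)]  |A|=797.1558
3. ⊥bis P0·P2 via (14.4,58.955): [(0, 67.7975) (23, 53.6741) (23, 94) (0, 94)]  |A|=765.0772
4. canonical 4-gon: [(0, 67.7975) (23, 53.6741) (23, 94) (0, 94)]
5. shoelace: 765.0772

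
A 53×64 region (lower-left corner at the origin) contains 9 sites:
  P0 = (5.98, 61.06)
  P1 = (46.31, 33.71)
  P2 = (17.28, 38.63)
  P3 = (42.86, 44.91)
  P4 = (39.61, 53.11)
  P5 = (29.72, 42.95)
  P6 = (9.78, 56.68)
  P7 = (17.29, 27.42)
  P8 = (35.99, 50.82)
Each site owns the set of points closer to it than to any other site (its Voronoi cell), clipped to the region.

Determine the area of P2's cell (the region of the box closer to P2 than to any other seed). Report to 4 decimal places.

Area of P2's cell: 318.6053

1. box [0,53]×[0,64]: [(0, 0) (53, 0) (53, 64) (0, 64)]
2. ⊥bis P2·P0 via (11.63,49.845): [(0, 43.9859) (0, 0) (53, 0) (53, 64) (39.727, 64)]  |A|=2994.45
3. ⊥bis P2·P1 via (31.795,36.17): [(36.2115, 62.2289) (0, 43.9859) (0, 0) (25.6649, 0)]  |A|=1594.9466
4. ⊥bis P2·P3 via (30.07,41.77): [(31.652, 35.3262) (26.2761, 57.2235) (0, 43.9859) (0, 0) (25.6649, 0)]  |A|=1472.7133
5. ⊥bis P2·P4 via (28.445,45.87): [(31.652, 35.3262) (29.4402, 44.3352) (22.3616, 55.2514) (0, 43.9859) (0, 0) (25.6649, 0)]  |A|=1444.3675
6. ⊥bis P2·P5 via (23.5,40.79): [(29.6006, 23.2224) (19.0563, 53.5863) (0, 43.9859) (0, 0) (25.6649, 0)]  |A|=1288.9324
7. ⊥bis P2·P6 via (13.53,47.655): [(29.6006, 23.2224) (20.1594, 50.4096) (0, 42.0331) (0, 0) (25.6649, 0)]  |A|=1233.6856
8. ⊥bis P2·P7 via (17.285,33.025): [(26.1938, 33.0329) (20.1594, 50.4096) (0, 42.0331) (0, 33.0096)]  |A|=318.6053
9. ⊥bis P2·P8 via (26.635,44.725): [(26.1938, 33.0329) (20.1594, 50.4096) (0, 42.0331) (0, 33.0096)]  |A|=318.6053
10. canonical 4-gon: [(26.1938, 33.0329) (20.1594, 50.4096) (0, 42.0331) (0, 33.0096)]
11. shoelace: 318.6053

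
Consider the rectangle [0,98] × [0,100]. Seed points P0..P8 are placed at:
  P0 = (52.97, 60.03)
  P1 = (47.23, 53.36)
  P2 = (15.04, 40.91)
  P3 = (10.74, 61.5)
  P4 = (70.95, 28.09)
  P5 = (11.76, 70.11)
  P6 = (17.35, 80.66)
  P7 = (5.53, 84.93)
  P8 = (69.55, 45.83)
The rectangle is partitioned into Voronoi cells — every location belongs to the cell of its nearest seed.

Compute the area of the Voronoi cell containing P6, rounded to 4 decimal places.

1. box [0,98]×[0,100]: [(0, 0) (98, 0) (98, 100) (0, 100)]
2. ⊥bis P6·P0 via (35.16,70.345): [(0, 9.6373) (52.3353, 100) (0, 100)]  |A|=2364.5767
3. ⊥bis P6·P1 via (32.29,67.01): [(0, 31.6684) (34.8535, 69.8157) (52.3353, 100) (0, 100)]  |A|=1980.647
4. ⊥bis P6·P2 via (16.195,60.785): [(0, 61.7261) (26.0778, 60.2107) (34.8535, 69.8157) (52.3353, 100) (0, 100)]  |A|=1588.7278
5. ⊥bis P6·P3 via (14.045,71.08): [(0, 75.9254) (30.7448, 65.3187) (34.8535, 69.8157) (52.3353, 100) (0, 100)]  |A|=1300.3117
6. ⊥bis P6·P4 via (44.15,54.375): [(0, 75.9254) (30.7448, 65.3187) (34.8535, 69.8157) (52.3353, 100) (0, 100)]  |A|=1300.3117
7. ⊥bis P6·P5 via (14.555,75.385): [(0, 83.0971) (31.6608, 66.3214) (34.8535, 69.8157) (52.3353, 100) (0, 100)]  |A|=1166.5104
8. ⊥bis P6·P7 via (11.44,82.795): [(9.6936, 77.9608) (31.6608, 66.3214) (34.8535, 69.8157) (52.3353, 100) (17.6553, 100)]  |A|=890.0303
9. ⊥bis P6·P8 via (43.45,63.245): [(9.6936, 77.9608) (31.6608, 66.3214) (34.8535, 69.8157) (52.3353, 100) (17.6553, 100)]  |A|=890.0303
10. canonical 5-gon: [(9.6936, 77.9608) (31.6608, 66.3214) (34.8535, 69.8157) (52.3353, 100) (17.6553, 100)]
11. shoelace: 890.0303

Area of P6's cell: 890.0303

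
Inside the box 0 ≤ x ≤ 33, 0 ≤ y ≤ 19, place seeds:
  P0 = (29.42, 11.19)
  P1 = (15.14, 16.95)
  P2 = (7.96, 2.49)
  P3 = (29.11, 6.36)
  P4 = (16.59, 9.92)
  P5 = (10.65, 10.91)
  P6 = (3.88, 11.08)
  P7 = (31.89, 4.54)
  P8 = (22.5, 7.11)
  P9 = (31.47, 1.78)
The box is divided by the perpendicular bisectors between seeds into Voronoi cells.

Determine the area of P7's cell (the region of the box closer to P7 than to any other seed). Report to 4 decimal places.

Area of P7's cell: 11.7281

1. box [0,33]×[0,19]: [(0, 0) (33, 0) (33, 19) (0, 19)]
2. ⊥bis P7·P0 via (30.655,7.865): [(9.48, 0) (33, 0) (33, 8.736)]  |A|=102.7354
3. ⊥bis P7·P1 via (23.515,10.745): [(17.8602, 3.1127) (15.5541, 0) (33, 0) (33, 8.736)]  |A|=93.2821
4. ⊥bis P7·P2 via (19.925,3.515): [(19.8947, 3.8683) (20.2261, 0) (33, 0) (33, 8.736)]  |A|=81.9506
5. ⊥bis P7·P3 via (30.5,5.45): [(32.5392, 8.5649) (26.932, 0) (33, 0) (33, 8.736)]  |A|=27.9984
6. ⊥bis P7·P4 via (24.24,7.23): [(32.5392, 8.5649) (26.932, 0) (33, 0) (33, 8.736)]  |A|=27.9984
7. ⊥bis P7·P5 via (21.27,7.725): [(32.5392, 8.5649) (26.932, 0) (33, 0) (33, 8.736)]  |A|=27.9984
8. ⊥bis P7·P6 via (17.885,7.81): [(32.5392, 8.5649) (26.932, 0) (33, 0) (33, 8.736)]  |A|=27.9984
9. ⊥bis P7·P8 via (27.195,5.825): [(32.5392, 8.5649) (26.932, 0) (33, 0) (33, 8.736)]  |A|=27.9984
10. ⊥bis P7·P9 via (31.68,3.16): [(32.5392, 8.5649) (29.2435, 3.5308) (33, 2.9591) (33, 8.736)]  |A|=11.7281
11. canonical 4-gon: [(32.5392, 8.5649) (29.2435, 3.5308) (33, 2.9591) (33, 8.736)]
12. shoelace: 11.7281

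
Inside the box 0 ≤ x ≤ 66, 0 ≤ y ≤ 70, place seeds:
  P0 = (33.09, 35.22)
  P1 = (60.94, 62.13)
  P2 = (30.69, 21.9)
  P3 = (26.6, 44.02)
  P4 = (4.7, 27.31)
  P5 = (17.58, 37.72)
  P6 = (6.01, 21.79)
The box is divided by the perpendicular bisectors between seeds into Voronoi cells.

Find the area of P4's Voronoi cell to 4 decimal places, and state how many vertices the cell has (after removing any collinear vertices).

1. box [0,66]×[0,70]: [(0, 0) (66, 0) (66, 70) (0, 70)]
2. ⊥bis P4·P0 via (18.895,31.265): [(0, 0) (27.606, 0) (8.1027, 70) (0, 70)]  |A|=1249.805
3. ⊥bis P4·P1 via (32.82,44.72): [(0, 0) (27.606, 0) (8.1027, 70) (0, 70)]  |A|=1249.805
4. ⊥bis P4·P2 via (17.695,24.605): [(0, 0) (12.5733, 0) (19.0016, 30.8822) (8.1027, 70) (0, 70)]  |A|=1017.6829
5. ⊥bis P4·P3 via (15.65,35.665): [(0, 56.1758) (0, 0) (12.5733, 0) (19.0016, 30.8822) (18.8304, 31.4968)]  |A|=731.535
6. ⊥bis P4·P5 via (11.14,32.515): [(0, 46.2982) (0, 0) (12.5733, 0) (17.6618, 24.4457)]  |A|=562.5374
7. ⊥bis P4·P6 via (5.355,24.55): [(15.6105, 26.9838) (0, 46.2982) (0, 23.2792)]  |A|=179.6691
8. canonical 3-gon: [(15.6105, 26.9838) (0, 46.2982) (0, 23.2792)]
9. shoelace: 179.6691

Area of P4's cell: 179.6691 (3 vertices)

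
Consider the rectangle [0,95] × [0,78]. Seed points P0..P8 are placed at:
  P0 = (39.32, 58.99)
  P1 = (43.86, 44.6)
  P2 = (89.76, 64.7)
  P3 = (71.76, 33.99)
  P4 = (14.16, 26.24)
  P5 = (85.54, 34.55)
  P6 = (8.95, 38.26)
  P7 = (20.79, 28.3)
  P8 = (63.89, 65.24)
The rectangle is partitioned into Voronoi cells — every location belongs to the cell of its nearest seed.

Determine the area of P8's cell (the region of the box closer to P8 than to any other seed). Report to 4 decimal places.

1. box [0,95]×[0,78]: [(0, 0) (95, 0) (95, 78) (0, 78)]
2. ⊥bis P8·P0 via (51.605,62.115): [(67.4055, 0) (95, 0) (95, 78) (47.5642, 78)]  |A|=2926.179
3. ⊥bis P8·P1 via (53.875,54.92): [(53.2911, 55.4867) (95, 15.0104) (95, 78) (47.5642, 78)]  |A|=1847.5822
4. ⊥bis P8·P2 via (76.825,64.97): [(53.2911, 55.4867) (76.1637, 33.29) (77.097, 78) (47.5642, 78)]  |A|=854.1157
5. ⊥bis P8·P3 via (67.825,49.615): [(53.2911, 55.4867) (61.0895, 47.9187) (76.5504, 51.8124) (77.097, 78) (47.5642, 78)]  |A|=711.6823
6. ⊥bis P8·P4 via (39.025,45.74): [(53.2911, 55.4867) (61.0895, 47.9187) (76.5504, 51.8124) (77.097, 78) (47.5642, 78)]  |A|=711.6823
7. ⊥bis P8·P5 via (74.715,49.895): [(53.2911, 55.4867) (61.0895, 47.9187) (76.5504, 51.8124) (77.097, 78) (47.5642, 78)]  |A|=711.6823
8. ⊥bis P8·P6 via (36.42,51.75): [(53.2911, 55.4867) (61.0895, 47.9187) (76.5504, 51.8124) (77.097, 78) (47.5642, 78)]  |A|=711.6823
9. ⊥bis P8·P7 via (42.34,46.77): [(53.2911, 55.4867) (61.0895, 47.9187) (76.5504, 51.8124) (77.097, 78) (47.5642, 78)]  |A|=711.6823
10. canonical 5-gon: [(53.2911, 55.4867) (61.0895, 47.9187) (76.5504, 51.8124) (77.097, 78) (47.5642, 78)]
11. shoelace: 711.6823

Area of P8's cell: 711.6823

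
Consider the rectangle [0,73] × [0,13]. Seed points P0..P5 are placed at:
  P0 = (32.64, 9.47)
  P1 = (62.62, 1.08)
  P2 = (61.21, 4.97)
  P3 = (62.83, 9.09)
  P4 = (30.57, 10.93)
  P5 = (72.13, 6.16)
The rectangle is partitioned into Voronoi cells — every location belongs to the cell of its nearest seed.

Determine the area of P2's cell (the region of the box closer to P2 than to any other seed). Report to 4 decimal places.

1. box [0,73]×[0,13]: [(0, 0) (73, 0) (73, 13) (0, 13)]
2. ⊥bis P2·P0 via (46.925,7.22): [(45.7878, 0) (73, 0) (73, 13) (47.8354, 13)]  |A|=340.4493
3. ⊥bis P2·P1 via (61.915,3.025): [(45.7878, 0) (53.5694, 0) (73, 7.043) (73, 13) (47.8354, 13)]  |A|=272.025
4. ⊥bis P2·P3 via (62.02,7.03): [(47.7772, 12.6303) (45.7878, 0) (53.5694, 0) (67.2696, 4.9659)]  |A|=150.0427
5. ⊥bis P2·P4 via (45.89,7.95): [(47.7772, 12.6303) (45.7878, 0) (53.5694, 0) (67.2696, 4.9659)]  |A|=150.0427
6. ⊥bis P2·P5 via (66.67,5.565): [(66.7114, 5.1853) (47.7772, 12.6303) (45.7878, 0) (53.5694, 0) (66.7556, 4.7796)]  |A|=149.9343
7. canonical 5-gon: [(66.7114, 5.1853) (47.7772, 12.6303) (45.7878, 0) (53.5694, 0) (66.7556, 4.7796)]
8. shoelace: 149.9343

Area of P2's cell: 149.9343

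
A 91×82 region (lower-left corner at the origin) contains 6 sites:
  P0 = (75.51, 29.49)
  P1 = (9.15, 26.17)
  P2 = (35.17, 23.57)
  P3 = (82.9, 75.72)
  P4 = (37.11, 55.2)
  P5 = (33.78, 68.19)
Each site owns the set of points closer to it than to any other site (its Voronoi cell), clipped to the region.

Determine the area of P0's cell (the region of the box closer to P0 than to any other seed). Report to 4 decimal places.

1. box [0,91]×[0,82]: [(0, 0) (91, 0) (91, 82) (0, 82)]
2. ⊥bis P0·P1 via (42.33,27.83): [(43.7223, 0) (91, 0) (91, 82) (39.6199, 82)]  |A|=4044.9695
3. ⊥bis P0·P2 via (55.34,26.53): [(59.2333, 0) (91, 0) (91, 82) (47.1996, 82)]  |A|=3098.2478
4. ⊥bis P0·P3 via (79.205,52.605): [(50.8482, 57.1379) (59.2333, 0) (91, 0) (91, 50.7195)]  |A|=1925.7803
5. ⊥bis P0·P4 via (56.31,42.345): [(64.7287, 54.9191) (53.6107, 38.3134) (59.2333, 0) (91, 0) (91, 50.7195)]  |A|=1798.1983
6. ⊥bis P0·P5 via (54.645,48.84): [(64.7287, 54.9191) (53.6107, 38.3134) (59.2333, 0) (91, 0) (91, 50.7195)]  |A|=1798.1983
7. canonical 5-gon: [(64.7287, 54.9191) (53.6107, 38.3134) (59.2333, 0) (91, 0) (91, 50.7195)]
8. shoelace: 1798.1983

Area of P0's cell: 1798.1983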